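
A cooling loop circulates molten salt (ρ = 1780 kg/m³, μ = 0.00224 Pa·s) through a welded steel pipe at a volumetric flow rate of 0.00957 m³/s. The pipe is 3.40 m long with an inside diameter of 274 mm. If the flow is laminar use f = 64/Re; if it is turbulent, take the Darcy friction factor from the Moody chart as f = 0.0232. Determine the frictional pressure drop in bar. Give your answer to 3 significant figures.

Cross-sectional area A = πD²/4 = π(0.274)²/4 = 0.05896 m²; mean velocity V = Q/A = 0.00957/0.05896 = 0.1623 m/s.
Reynolds number Re = ρVD/μ = 1780 · 0.1623 · 0.274 / 0.00224 = 3.534e+04.
Re > 4000 → turbulent; use the Moody-chart value f = 0.0232.
Darcy-Weisbach: ΔP = f(L/D)(ρV²/2) = 0.0232·(3.4/0.274)·(1780·0.1623²/2) = 0.0232·12.41·23.44 = 6.749 Pa.
ΔP = 6.749 Pa = 6.75×10^-5 bar.

ΔP ≈ 6.75×10^-5 bar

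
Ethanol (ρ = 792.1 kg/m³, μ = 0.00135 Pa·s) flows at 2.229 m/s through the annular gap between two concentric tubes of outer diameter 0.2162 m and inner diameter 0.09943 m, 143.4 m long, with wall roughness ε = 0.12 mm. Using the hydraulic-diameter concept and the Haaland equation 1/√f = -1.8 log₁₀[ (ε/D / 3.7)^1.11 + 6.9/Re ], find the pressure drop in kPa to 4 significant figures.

ΔP ≈ 51.62 kPa

Hydraulic diameter D_h = 4A/P = D_o - D_i = 0.2162 - 0.09943 = 0.1168 m.
Re = ρVD_h/μ = 792.1·2.229·0.1168/0.00135 = 1.527e+05.
ε/D_h = 0.00012/0.1168 = 0.00103; Haaland gives 1/√f = -1.8 log₁₀[0.000113+4.52e-05] = 6.842, so f = 0.02136.
ΔP = f(L/D_h)(ρV²/2) = 0.02136·143.4/0.1168·1968 = 5.162e+04 Pa.
ΔP = 51.62 kPa.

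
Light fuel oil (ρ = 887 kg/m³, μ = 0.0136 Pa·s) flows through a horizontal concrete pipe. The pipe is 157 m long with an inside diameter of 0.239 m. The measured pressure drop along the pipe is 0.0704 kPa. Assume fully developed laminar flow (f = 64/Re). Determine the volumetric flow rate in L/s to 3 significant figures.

For laminar flow, f = 64/Re with Re = ρVD/μ, so Darcy-Weisbach reduces to ΔP = 32μLV/D². Solving for V: V = ΔP·D²/(32μL) = 70.4·(0.239)²/(32·0.0136·157) = 0.05885 m/s.
Check: Re = ρVD/μ = 887·0.05885·0.239/0.0136 = 917.4 < 2300, so the laminar assumption holds.
Q = V·A = 0.05885·(π/4·0.239²) = 0.00264 m³/s = 2.64 L/s.

Q ≈ 2.64 L/s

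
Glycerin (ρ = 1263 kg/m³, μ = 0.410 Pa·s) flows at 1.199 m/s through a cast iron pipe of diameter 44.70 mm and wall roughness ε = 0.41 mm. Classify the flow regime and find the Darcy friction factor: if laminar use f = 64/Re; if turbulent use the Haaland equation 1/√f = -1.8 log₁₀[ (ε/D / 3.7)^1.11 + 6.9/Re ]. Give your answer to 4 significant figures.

f ≈ 0.3876

Re = ρVD/μ = 1263·1.199·0.0447/0.41 = 165.1.
Re < 2300 → laminar, so f = 64/Re = 0.3876 (roughness is irrelevant in laminar flow).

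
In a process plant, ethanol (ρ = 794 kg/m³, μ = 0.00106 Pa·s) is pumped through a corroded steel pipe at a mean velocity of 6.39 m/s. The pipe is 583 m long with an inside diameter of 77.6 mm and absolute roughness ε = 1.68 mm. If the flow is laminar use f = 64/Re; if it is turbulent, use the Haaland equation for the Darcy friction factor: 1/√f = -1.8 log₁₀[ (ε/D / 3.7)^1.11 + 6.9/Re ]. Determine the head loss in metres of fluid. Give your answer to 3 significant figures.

Reynolds number Re = ρVD/μ = 794 · 6.39 · 0.0776 / 0.00106 = 3.714e+05.
Re > 4000 → turbulent. Relative roughness ε/D = 0.00168/0.0776 = 0.0216. Haaland: 1/√f = -1.8 log₁₀[(0.0216/3.7)^1.11 + 6.9/3.714e+05] = -1.8 log₁₀[0.00332 + 1.86e-05] = 4.457, so f = 0.05035.
Darcy-Weisbach: ΔP = f(L/D)(ρV²/2) = 0.05035·(583/0.0776)·(794·6.39²/2) = 0.05035·7513·1.621e+04 = 6.132e+06 Pa.
Head loss h_f = ΔP/(ρg) = 6.132e+06/(794·9.81) = 787 m.

h_f ≈ 787 m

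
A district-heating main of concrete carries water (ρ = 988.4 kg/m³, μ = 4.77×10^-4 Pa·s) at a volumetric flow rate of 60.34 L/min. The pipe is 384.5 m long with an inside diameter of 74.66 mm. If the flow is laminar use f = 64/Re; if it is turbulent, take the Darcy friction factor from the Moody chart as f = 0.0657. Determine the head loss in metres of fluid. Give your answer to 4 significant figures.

Q = 60.34 L/min = 60.34/60000 = 0.001006 m³/s.
Cross-sectional area A = πD²/4 = π(0.07466)²/4 = 0.004378 m²; mean velocity V = Q/A = 0.001006/0.004378 = 0.2297 m/s.
Reynolds number Re = ρVD/μ = 988.4 · 0.2297 · 0.07466 / 0.000477 = 3.554e+04.
Re > 4000 → turbulent; use the Moody-chart value f = 0.0657.
Darcy-Weisbach: ΔP = f(L/D)(ρV²/2) = 0.0657·(384.5/0.07466)·(988.4·0.2297²/2) = 0.0657·5150·26.08 = 8824 Pa.
Head loss h_f = ΔP/(ρg) = 8824/(988.4·9.81) = 0.9100 m.

h_f ≈ 0.9100 m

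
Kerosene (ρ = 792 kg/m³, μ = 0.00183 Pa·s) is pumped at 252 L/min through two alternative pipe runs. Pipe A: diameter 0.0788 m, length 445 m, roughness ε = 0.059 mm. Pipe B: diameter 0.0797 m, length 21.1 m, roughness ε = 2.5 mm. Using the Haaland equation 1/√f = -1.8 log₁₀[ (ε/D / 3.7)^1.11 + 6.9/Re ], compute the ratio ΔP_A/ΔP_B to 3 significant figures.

Pipe A: V = Q/A = 0.0042/0.004877 = 0.8612 m/s; Re = 2.937e+04; ε/D = 0.000749; Haaland → f = 0.02516; ΔP_A = f(L/D)(ρV²/2) = 4.173e+04 Pa.
Pipe B: V = Q/A = 0.0042/0.004989 = 0.8419 m/s; Re = 2.904e+04; ε/D = 0.0314; Haaland → f = 0.0594; ΔP_B = f(L/D)(ρV²/2) = 4413 Pa.
ΔP_A/ΔP_B = 4.173e+04/4413 = 9.45.

ΔP_A/ΔP_B ≈ 9.45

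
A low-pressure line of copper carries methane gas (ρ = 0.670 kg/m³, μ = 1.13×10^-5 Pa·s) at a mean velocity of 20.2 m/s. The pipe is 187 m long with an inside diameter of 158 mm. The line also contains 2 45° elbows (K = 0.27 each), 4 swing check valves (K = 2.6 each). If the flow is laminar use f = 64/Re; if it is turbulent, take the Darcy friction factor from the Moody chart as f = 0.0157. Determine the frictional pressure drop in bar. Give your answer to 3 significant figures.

Reynolds number Re = ρVD/μ = 0.67 · 20.2 · 0.158 / 1.13e-05 = 1.892e+05.
Re > 4000 → turbulent; use the Moody-chart value f = 0.0157.
Total minor-loss coefficient ΣK = 2·0.27 + 4·2.6 = 10.9.
ΔP = [f·L/D + ΣK]·(ρV²/2) = [0.0157·187/0.158 + 10.9]·(0.67·20.2²/2) = [18.58 + 10.9]·136.7 = 4035 Pa.
ΔP = 4035 Pa = 0.0404 bar.

ΔP ≈ 0.0404 bar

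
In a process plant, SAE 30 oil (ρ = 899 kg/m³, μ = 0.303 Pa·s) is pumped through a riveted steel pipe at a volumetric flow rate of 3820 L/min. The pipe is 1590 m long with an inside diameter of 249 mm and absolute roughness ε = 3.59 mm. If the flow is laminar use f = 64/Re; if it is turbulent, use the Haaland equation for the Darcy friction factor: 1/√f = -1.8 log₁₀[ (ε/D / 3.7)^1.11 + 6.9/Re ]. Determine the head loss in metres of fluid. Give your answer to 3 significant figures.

h_f ≈ 36.9 m

Q = 3820 L/min = 3820/60000 = 0.06367 m³/s.
Cross-sectional area A = πD²/4 = π(0.249)²/4 = 0.0487 m²; mean velocity V = Q/A = 0.06367/0.0487 = 1.307 m/s.
Reynolds number Re = ρVD/μ = 899 · 1.307 · 0.249 / 0.303 = 965.9.
Re < 2300 → laminar flow, so f = 64/Re = 64/965.9 = 0.06626 (the turbulent correlation is not needed).
Darcy-Weisbach: ΔP = f(L/D)(ρV²/2) = 0.06626·(1590/0.249)·(899·1.307²/2) = 0.06626·6386·768.4 = 3.251e+05 Pa.
Head loss h_f = ΔP/(ρg) = 3.251e+05/(899·9.81) = 36.9 m.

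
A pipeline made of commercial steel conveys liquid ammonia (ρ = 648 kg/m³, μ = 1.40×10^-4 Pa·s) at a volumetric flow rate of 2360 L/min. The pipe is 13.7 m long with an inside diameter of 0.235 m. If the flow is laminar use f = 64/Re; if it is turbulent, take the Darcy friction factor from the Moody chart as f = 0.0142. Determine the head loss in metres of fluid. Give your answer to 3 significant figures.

h_f ≈ 0.0347 m

Q = 2360 L/min = 2360/60000 = 0.03933 m³/s.
Cross-sectional area A = πD²/4 = π(0.235)²/4 = 0.04337 m²; mean velocity V = Q/A = 0.03933/0.04337 = 0.9068 m/s.
Reynolds number Re = ρVD/μ = 648 · 0.9068 · 0.235 / 0.00014 = 9.864e+05.
Re > 4000 → turbulent; use the Moody-chart value f = 0.0142.
Darcy-Weisbach: ΔP = f(L/D)(ρV²/2) = 0.0142·(13.7/0.235)·(648·0.9068²/2) = 0.0142·58.3·266.4 = 220.6 Pa.
Head loss h_f = ΔP/(ρg) = 220.6/(648·9.81) = 0.0347 m.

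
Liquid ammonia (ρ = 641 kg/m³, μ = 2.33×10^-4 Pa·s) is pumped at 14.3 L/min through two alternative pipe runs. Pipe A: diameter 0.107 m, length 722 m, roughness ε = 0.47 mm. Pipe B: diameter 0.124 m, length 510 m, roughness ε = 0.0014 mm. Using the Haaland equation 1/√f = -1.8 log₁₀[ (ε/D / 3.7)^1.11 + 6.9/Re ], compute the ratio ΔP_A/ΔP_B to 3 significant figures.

Pipe A: V = Q/A = 0.0002383/0.008992 = 0.0265 m/s; Re = 7802; ε/D = 0.00439; Haaland → f = 0.03831; ΔP_A = f(L/D)(ρV²/2) = 58.2 Pa.
Pipe B: V = Q/A = 0.0002383/0.01208 = 0.01974 m/s; Re = 6732; ε/D = 1.13e-05; Haaland → f = 0.03455; ΔP_B = f(L/D)(ρV²/2) = 17.74 Pa.
ΔP_A/ΔP_B = 58.2/17.74 = 3.28.

ΔP_A/ΔP_B ≈ 3.28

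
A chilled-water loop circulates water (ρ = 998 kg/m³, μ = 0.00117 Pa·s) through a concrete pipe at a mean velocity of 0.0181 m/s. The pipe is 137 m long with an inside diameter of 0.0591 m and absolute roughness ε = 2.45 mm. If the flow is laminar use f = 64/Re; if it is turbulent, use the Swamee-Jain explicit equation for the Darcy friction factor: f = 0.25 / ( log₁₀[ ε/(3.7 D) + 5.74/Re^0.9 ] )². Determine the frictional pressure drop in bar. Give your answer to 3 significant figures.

ΔP ≈ 2.66×10^-4 bar

Reynolds number Re = ρVD/μ = 998 · 0.0181 · 0.0591 / 0.00117 = 912.5.
Re < 2300 → laminar flow, so f = 64/Re = 64/912.5 = 0.07014 (the turbulent correlation is not needed).
Darcy-Weisbach: ΔP = f(L/D)(ρV²/2) = 0.07014·(137/0.0591)·(998·0.0181²/2) = 0.07014·2318·0.1635 = 26.58 Pa.
ΔP = 26.58 Pa = 2.66×10^-4 bar.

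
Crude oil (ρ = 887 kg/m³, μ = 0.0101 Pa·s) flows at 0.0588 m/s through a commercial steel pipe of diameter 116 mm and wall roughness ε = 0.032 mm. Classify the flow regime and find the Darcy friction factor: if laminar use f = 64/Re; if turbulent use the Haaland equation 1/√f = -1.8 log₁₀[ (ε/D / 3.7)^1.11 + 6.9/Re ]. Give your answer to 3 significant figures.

Re = ρVD/μ = 887·0.0588·0.116/0.0101 = 599.
Re < 2300 → laminar, so f = 64/Re = 0.1068 (roughness is irrelevant in laminar flow).

f ≈ 0.107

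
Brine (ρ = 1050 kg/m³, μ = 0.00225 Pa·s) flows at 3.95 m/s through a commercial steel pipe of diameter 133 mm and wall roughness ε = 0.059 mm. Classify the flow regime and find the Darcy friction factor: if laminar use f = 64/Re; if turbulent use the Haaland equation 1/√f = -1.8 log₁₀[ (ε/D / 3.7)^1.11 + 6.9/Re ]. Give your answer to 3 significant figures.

f ≈ 0.0180

Re = ρVD/μ = 1050·3.95·0.133/0.00225 = 2.452e+05.
Re > 4000 → turbulent. ε/D = 5.9e-05/0.133 = 0.000444; Haaland: 1/√f = -1.8 log₁₀[4.44e-05 + 2.81e-05] = 7.451, so f = 0.01801.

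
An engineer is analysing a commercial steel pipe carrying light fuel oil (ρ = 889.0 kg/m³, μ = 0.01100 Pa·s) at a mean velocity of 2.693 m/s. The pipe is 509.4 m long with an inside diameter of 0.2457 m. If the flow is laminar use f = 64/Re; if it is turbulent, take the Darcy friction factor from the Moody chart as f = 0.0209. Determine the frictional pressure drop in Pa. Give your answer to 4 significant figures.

Reynolds number Re = ρVD/μ = 889 · 2.693 · 0.2457 / 0.011 = 5.347e+04.
Re > 4000 → turbulent; use the Moody-chart value f = 0.0209.
Darcy-Weisbach: ΔP = f(L/D)(ρV²/2) = 0.0209·(509.4/0.2457)·(889·2.693²/2) = 0.0209·2073·3224 = 1.397e+05 Pa.

ΔP ≈ 139700 Pa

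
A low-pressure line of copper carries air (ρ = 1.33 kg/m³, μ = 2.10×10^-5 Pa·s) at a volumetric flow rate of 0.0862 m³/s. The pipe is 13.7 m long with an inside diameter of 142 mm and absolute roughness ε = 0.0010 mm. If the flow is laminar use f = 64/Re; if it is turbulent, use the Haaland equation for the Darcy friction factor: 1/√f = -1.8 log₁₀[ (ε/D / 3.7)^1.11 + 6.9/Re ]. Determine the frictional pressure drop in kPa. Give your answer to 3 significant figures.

Cross-sectional area A = πD²/4 = π(0.142)²/4 = 0.01584 m²; mean velocity V = Q/A = 0.0862/0.01584 = 5.443 m/s.
Reynolds number Re = ρVD/μ = 1.33 · 5.443 · 0.142 / 2.1e-05 = 4.895e+04.
Re > 4000 → turbulent. Relative roughness ε/D = 1e-06/0.142 = 7.04e-06. Haaland: 1/√f = -1.8 log₁₀[(7.04e-06/3.7)^1.11 + 6.9/4.895e+04] = -1.8 log₁₀[4.47e-07 + 0.000141] = 6.929, so f = 0.02083.
Darcy-Weisbach: ΔP = f(L/D)(ρV²/2) = 0.02083·(13.7/0.142)·(1.33·5.443²/2) = 0.02083·96.48·19.7 = 39.59 Pa.
ΔP = 39.59 Pa = 0.0396 kPa.

ΔP ≈ 0.0396 kPa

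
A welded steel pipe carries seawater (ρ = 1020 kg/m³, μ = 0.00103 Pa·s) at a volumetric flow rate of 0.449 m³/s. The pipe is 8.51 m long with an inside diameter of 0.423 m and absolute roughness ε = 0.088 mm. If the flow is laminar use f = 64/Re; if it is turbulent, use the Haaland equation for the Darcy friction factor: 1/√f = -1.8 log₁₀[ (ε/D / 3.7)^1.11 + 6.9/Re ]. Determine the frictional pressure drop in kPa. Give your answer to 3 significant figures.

ΔP ≈ 1.52 kPa

Cross-sectional area A = πD²/4 = π(0.423)²/4 = 0.1405 m²; mean velocity V = Q/A = 0.449/0.1405 = 3.195 m/s.
Reynolds number Re = ρVD/μ = 1020 · 3.195 · 0.423 / 0.00103 = 1.338e+06.
Re > 4000 → turbulent. Relative roughness ε/D = 8.8e-05/0.423 = 0.000208. Haaland: 1/√f = -1.8 log₁₀[(0.000208/3.7)^1.11 + 6.9/1.338e+06] = -1.8 log₁₀[1.92e-05 + 5.16e-06] = 8.305, so f = 0.0145.
Darcy-Weisbach: ΔP = f(L/D)(ρV²/2) = 0.0145·(8.51/0.423)·(1020·3.195²/2) = 0.0145·20.12·5206 = 1518 Pa.
ΔP = 1518 Pa = 1.52 kPa.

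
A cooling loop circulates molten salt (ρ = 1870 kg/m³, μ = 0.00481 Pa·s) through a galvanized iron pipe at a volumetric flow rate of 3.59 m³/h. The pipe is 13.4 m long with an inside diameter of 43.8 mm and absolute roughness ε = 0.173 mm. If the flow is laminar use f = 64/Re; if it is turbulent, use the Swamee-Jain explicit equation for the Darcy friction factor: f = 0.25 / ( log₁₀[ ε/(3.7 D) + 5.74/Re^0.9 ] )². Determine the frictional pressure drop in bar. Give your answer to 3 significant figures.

ΔP ≈ 0.0454 bar

Q = 3.59 m³/h = 3.59/3600 = 0.0009972 m³/s.
Cross-sectional area A = πD²/4 = π(0.0438)²/4 = 0.001507 m²; mean velocity V = Q/A = 0.0009972/0.001507 = 0.6618 m/s.
Reynolds number Re = ρVD/μ = 1870 · 0.6618 · 0.0438 / 0.00481 = 1.127e+04.
Re > 4000 → turbulent. Relative roughness ε/D = 0.000173/0.0438 = 0.00395. Swamee-Jain: f = 0.25/(log₁₀[0.00395/3.7 + 5.74/1.127e+04^0.9])² = 0.25/(log₁₀[0.00107 + 0.00129])² = 0.25/(-2.627)² = 0.03623.
Darcy-Weisbach: ΔP = f(L/D)(ρV²/2) = 0.03623·(13.4/0.0438)·(1870·0.6618²/2) = 0.03623·305.9·409.6 = 4540 Pa.
ΔP = 4540 Pa = 0.0454 bar.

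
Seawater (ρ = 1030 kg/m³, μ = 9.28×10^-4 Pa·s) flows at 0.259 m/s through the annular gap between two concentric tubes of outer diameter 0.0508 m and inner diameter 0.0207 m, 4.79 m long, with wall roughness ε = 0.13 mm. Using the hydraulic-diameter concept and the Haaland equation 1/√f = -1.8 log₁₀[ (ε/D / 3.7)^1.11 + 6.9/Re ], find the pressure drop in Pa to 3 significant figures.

ΔP ≈ 206 Pa

Hydraulic diameter D_h = 4A/P = D_o - D_i = 0.0508 - 0.0207 = 0.0301 m.
Re = ρVD_h/μ = 1030·0.259·0.0301/0.000928 = 8653.
ε/D_h = 0.00013/0.0301 = 0.00432; Haaland gives 1/√f = -1.8 log₁₀[0.000555+0.000797] = 5.164, so f = 0.0375.
ΔP = f(L/D_h)(ρV²/2) = 0.0375·4.79/0.0301·34.55 = 206.2 Pa.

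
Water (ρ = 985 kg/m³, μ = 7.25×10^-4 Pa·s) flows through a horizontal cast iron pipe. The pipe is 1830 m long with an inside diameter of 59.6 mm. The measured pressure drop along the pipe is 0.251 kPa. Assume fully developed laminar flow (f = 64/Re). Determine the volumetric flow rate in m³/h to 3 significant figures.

For laminar flow, f = 64/Re with Re = ρVD/μ, so Darcy-Weisbach reduces to ΔP = 32μLV/D². Solving for V: V = ΔP·D²/(32μL) = 251·(0.0596)²/(32·0.000725·1830) = 0.021 m/s.
Check: Re = ρVD/μ = 985·0.021·0.0596/0.000725 = 1700 < 2300, so the laminar assumption holds.
Q = V·A = 0.021·(π/4·0.0596²) = 5.859e-05 m³/s = 0.211 m³/h.

Q ≈ 0.211 m³/h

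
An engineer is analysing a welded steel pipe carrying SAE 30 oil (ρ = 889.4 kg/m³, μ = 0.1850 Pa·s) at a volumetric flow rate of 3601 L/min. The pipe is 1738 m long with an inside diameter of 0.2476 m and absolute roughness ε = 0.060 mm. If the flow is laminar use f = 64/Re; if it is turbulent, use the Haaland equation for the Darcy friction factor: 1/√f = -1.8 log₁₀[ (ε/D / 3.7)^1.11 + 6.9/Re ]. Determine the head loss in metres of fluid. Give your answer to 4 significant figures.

Q = 3601 L/min = 3601/60000 = 0.06002 m³/s.
Cross-sectional area A = πD²/4 = π(0.2476)²/4 = 0.04815 m²; mean velocity V = Q/A = 0.06002/0.04815 = 1.246 m/s.
Reynolds number Re = ρVD/μ = 889.4 · 1.246 · 0.2476 / 0.185 = 1484.
Re < 2300 → laminar flow, so f = 64/Re = 64/1484 = 0.04313 (the turbulent correlation is not needed).
Darcy-Weisbach: ΔP = f(L/D)(ρV²/2) = 0.04313·(1738/0.2476)·(889.4·1.246²/2) = 0.04313·7019·690.9 = 2.092e+05 Pa.
Head loss h_f = ΔP/(ρg) = 2.092e+05/(889.4·9.81) = 23.98 m.

h_f ≈ 23.98 m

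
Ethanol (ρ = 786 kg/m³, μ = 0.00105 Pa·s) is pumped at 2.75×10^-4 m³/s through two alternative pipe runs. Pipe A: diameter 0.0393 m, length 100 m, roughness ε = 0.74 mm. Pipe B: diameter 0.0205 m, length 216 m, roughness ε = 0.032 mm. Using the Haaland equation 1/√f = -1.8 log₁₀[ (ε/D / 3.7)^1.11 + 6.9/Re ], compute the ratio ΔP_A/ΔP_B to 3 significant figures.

ΔP_A/ΔP_B ≈ 0.0304

Pipe A: V = Q/A = 0.000275/0.001213 = 0.2267 m/s; Re = 6669; ε/D = 0.0188; Haaland → f = 0.0531; ΔP_A = f(L/D)(ρV²/2) = 2729 Pa.
Pipe B: V = Q/A = 0.000275/0.0003301 = 0.8332 m/s; Re = 1.279e+04; ε/D = 0.00156; Haaland → f = 0.03124; ΔP_B = f(L/D)(ρV²/2) = 8.98e+04 Pa.
ΔP_A/ΔP_B = 2729/8.98e+04 = 0.0304.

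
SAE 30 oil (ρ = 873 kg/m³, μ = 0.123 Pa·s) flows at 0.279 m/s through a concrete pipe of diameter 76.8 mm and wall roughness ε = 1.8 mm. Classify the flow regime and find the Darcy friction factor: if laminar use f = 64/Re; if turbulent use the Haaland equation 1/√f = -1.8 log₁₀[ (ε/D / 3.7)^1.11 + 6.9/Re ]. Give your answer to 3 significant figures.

f ≈ 0.421

Re = ρVD/μ = 873·0.279·0.0768/0.123 = 152.1.
Re < 2300 → laminar, so f = 64/Re = 0.4208 (roughness is irrelevant in laminar flow).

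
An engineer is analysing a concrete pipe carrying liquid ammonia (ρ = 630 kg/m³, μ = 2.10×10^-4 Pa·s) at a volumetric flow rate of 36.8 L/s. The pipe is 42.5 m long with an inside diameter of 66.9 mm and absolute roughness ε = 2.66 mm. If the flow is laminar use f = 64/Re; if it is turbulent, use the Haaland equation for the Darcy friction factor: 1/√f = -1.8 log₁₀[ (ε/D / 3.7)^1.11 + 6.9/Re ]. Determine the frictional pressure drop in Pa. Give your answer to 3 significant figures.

Q = 36.8 L/s = 36.8/1000 = 0.0368 m³/s.
Cross-sectional area A = πD²/4 = π(0.0669)²/4 = 0.003515 m²; mean velocity V = Q/A = 0.0368/0.003515 = 10.47 m/s.
Reynolds number Re = ρVD/μ = 630 · 10.47 · 0.0669 / 0.00021 = 2.101e+06.
Re > 4000 → turbulent. Relative roughness ε/D = 0.00266/0.0669 = 0.0398. Haaland: 1/√f = -1.8 log₁₀[(0.0398/3.7)^1.11 + 6.9/2.101e+06] = -1.8 log₁₀[0.00653 + 3.28e-06] = 3.933, so f = 0.06464.
Darcy-Weisbach: ΔP = f(L/D)(ρV²/2) = 0.06464·(42.5/0.0669)·(630·10.47²/2) = 0.06464·635.3·3.452e+04 = 1.418e+06 Pa.

ΔP ≈ 1.42×10^6 Pa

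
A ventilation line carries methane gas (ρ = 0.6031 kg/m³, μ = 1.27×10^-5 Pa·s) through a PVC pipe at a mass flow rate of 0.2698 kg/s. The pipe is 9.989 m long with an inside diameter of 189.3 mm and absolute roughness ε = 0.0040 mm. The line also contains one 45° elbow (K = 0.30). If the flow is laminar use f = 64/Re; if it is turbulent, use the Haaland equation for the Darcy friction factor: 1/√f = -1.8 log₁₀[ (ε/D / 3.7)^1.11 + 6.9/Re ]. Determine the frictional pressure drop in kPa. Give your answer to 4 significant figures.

ΔP ≈ 0.08988 kPa

A = πD²/4 = π(0.1893)²/4 = 0.02814 m²; mean velocity V = ṁ/(ρA) = 0.2698/(0.6031 · 0.02814) = 15.9 m/s.
Reynolds number Re = ρVD/μ = 0.6031 · 15.9 · 0.1893 / 1.27e-05 = 1.429e+05.
Re > 4000 → turbulent. Relative roughness ε/D = 4e-06/0.1893 = 2.11e-05. Haaland: 1/√f = -1.8 log₁₀[(2.11e-05/3.7)^1.11 + 6.9/1.429e+05] = -1.8 log₁₀[1.51e-06 + 4.83e-05] = 7.745, so f = 0.01667.
Total minor-loss coefficient ΣK = 1·0.3 = 0.3.
ΔP = [f·L/D + ΣK]·(ρV²/2) = [0.01667·9.989/0.1893 + 0.3]·(0.6031·15.9²/2) = [0.8797 + 0.3]·76.19 = 89.88 Pa.
ΔP = 89.88 Pa = 0.08988 kPa.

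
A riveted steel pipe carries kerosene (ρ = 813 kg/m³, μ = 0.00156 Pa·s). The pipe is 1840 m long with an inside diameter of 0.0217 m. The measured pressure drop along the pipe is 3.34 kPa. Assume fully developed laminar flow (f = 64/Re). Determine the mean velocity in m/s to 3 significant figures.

V ≈ 0.0171 m/s

For laminar flow, f = 64/Re with Re = ρVD/μ, so Darcy-Weisbach reduces to ΔP = 32μLV/D². Solving for V: V = ΔP·D²/(32μL) = 3340·(0.0217)²/(32·0.00156·1840) = 0.01712 m/s.
Check: Re = ρVD/μ = 813·0.01712·0.0217/0.00156 = 193.6 < 2300, so the laminar assumption holds.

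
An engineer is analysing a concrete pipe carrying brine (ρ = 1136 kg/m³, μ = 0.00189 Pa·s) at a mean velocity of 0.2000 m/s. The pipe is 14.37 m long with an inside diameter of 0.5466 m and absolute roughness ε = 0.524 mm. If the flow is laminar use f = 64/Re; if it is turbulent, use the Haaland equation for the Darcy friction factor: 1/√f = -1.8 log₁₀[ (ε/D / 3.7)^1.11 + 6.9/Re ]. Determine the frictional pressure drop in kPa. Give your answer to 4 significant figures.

Reynolds number Re = ρVD/μ = 1136 · 0.2 · 0.5466 / 0.00189 = 6.571e+04.
Re > 4000 → turbulent. Relative roughness ε/D = 0.000524/0.5466 = 0.000959. Haaland: 1/√f = -1.8 log₁₀[(0.000959/3.7)^1.11 + 6.9/6.571e+04] = -1.8 log₁₀[0.000104 + 0.000105] = 6.622, so f = 0.0228.
Darcy-Weisbach: ΔP = f(L/D)(ρV²/2) = 0.0228·(14.37/0.5466)·(1136·0.2²/2) = 0.0228·26.29·22.72 = 13.62 Pa.
ΔP = 13.62 Pa = 0.01362 kPa.

ΔP ≈ 0.01362 kPa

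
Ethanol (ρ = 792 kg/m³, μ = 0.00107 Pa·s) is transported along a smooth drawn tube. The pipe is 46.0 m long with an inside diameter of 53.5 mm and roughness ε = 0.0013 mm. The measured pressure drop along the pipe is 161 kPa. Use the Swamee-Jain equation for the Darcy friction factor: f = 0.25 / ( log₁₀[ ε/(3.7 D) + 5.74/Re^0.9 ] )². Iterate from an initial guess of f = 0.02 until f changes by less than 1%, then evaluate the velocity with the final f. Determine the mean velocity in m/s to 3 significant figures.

V ≈ 5.52 m/s

Rearranging Darcy-Weisbach: V = √(2·ΔP·D/(f·L·ρ)). With ε/D = 1.3e-06/0.0535 = 2.43e-05, iterate starting from f = 0.02:
  f = 0.02 → V = √(2·1.61e+05·0.0535/(0.02·46·792)) = 4.862 m/s; Re = ρVD/μ = 1.925e+05; f → 0.01586
  f = 0.01586 → V = 5.46 m/s; Re = 2.162e+05; f → 0.01553
  f = 0.01553 → V = 5.518 m/s; Re = 2.185e+05; f → 0.0155
Converged (Δf/f < 1%). With the final f = 0.0155: V = √(2·1.61e+05·0.0535/(0.0155·46·792)) = 5.523 m/s.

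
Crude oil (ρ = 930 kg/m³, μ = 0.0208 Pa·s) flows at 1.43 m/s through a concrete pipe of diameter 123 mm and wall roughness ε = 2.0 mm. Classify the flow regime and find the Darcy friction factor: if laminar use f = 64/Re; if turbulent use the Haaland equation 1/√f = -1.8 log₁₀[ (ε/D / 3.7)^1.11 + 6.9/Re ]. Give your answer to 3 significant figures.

f ≈ 0.0501

Re = ρVD/μ = 930·1.43·0.123/0.0208 = 7864.
Re > 4000 → turbulent. ε/D = 0.002/0.123 = 0.0163; Haaland: 1/√f = -1.8 log₁₀[0.00242 + 0.000877] = 4.468, so f = 0.0501.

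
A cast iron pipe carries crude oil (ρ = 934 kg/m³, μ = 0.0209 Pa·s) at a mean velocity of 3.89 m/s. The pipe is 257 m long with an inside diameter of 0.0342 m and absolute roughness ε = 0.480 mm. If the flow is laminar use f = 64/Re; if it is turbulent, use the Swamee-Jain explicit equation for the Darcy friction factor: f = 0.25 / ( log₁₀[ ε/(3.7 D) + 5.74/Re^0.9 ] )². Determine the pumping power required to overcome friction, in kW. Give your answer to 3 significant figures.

Reynolds number Re = ρVD/μ = 934 · 3.89 · 0.0342 / 0.0209 = 5945.
Re > 4000 → turbulent. Relative roughness ε/D = 0.00048/0.0342 = 0.014. Swamee-Jain: f = 0.25/(log₁₀[0.014/3.7 + 5.74/5945^0.9])² = 0.25/(log₁₀[0.00379 + 0.0023])² = 0.25/(-2.215)² = 0.05096.
Darcy-Weisbach: ΔP = f(L/D)(ρV²/2) = 0.05096·(257/0.0342)·(934·3.89²/2) = 0.05096·7515·7067 = 2.706e+06 Pa.
Q = V·A = 3.89·0.0009186 = 0.003573 m³/s.
Pumping power P = QΔP = 0.003573·2.706e+06 = 9670 W = 9.67 kW.

P ≈ 9.67 kW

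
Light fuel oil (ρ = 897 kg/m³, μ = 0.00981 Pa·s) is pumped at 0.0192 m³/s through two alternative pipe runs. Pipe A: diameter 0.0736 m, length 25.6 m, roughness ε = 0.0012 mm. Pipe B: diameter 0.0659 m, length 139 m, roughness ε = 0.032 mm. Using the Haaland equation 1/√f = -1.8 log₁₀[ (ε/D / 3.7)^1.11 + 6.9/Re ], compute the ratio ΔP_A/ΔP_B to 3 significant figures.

ΔP_A/ΔP_B ≈ 0.103

Pipe A: V = Q/A = 0.0192/0.004254 = 4.513 m/s; Re = 3.037e+04; ε/D = 1.63e-05; Haaland → f = 0.02328; ΔP_A = f(L/D)(ρV²/2) = 7.395e+04 Pa.
Pipe B: V = Q/A = 0.0192/0.003411 = 5.629 m/s; Re = 3.392e+04; ε/D = 0.000486; Haaland → f = 0.02385; ΔP_B = f(L/D)(ρV²/2) = 7.148e+05 Pa.
ΔP_A/ΔP_B = 7.395e+04/7.148e+05 = 0.103.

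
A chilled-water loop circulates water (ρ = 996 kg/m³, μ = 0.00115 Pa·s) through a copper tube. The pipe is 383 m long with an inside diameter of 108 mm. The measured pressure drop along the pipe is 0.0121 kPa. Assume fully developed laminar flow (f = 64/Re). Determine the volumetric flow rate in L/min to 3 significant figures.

Q ≈ 5.50 L/min

For laminar flow, f = 64/Re with Re = ρVD/μ, so Darcy-Weisbach reduces to ΔP = 32μLV/D². Solving for V: V = ΔP·D²/(32μL) = 12.1·(0.108)²/(32·0.00115·383) = 0.01001 m/s.
Check: Re = ρVD/μ = 996·0.01001·0.108/0.00115 = 936.6 < 2300, so the laminar assumption holds.
Q = V·A = 0.01001·(π/4·0.108²) = 9.173e-05 m³/s = 5.50 L/min.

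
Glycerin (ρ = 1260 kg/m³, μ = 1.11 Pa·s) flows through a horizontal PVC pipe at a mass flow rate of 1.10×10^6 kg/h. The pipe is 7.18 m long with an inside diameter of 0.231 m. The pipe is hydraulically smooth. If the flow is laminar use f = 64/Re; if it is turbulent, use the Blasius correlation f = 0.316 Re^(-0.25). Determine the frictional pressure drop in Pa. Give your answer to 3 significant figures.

ΔP ≈ 27700 Pa

ṁ = 1.10×10^6 kg/h = 1.10×10^6/3600 = 305.6 kg/s.
A = πD²/4 = π(0.231)²/4 = 0.04191 m²; mean velocity V = ṁ/(ρA) = 305.6/(1260 · 0.04191) = 5.786 m/s.
Reynolds number Re = ρVD/μ = 1260 · 5.786 · 0.231 / 1.11 = 1517.
Re < 2300 → laminar flow, so f = 64/Re = 64/1517 = 0.04218 (the turbulent correlation is not needed).
Darcy-Weisbach: ΔP = f(L/D)(ρV²/2) = 0.04218·(7.18/0.231)·(1260·5.786²/2) = 0.04218·31.08·2.109e+04 = 2.766e+04 Pa.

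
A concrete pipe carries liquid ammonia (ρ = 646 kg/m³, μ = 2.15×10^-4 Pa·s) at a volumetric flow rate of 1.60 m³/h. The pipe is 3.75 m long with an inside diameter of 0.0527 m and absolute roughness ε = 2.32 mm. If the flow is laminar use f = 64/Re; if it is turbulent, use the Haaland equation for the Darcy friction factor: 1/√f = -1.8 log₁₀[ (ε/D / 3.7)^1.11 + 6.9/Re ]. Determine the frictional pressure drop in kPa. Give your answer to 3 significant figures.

Q = 1.60 m³/h = 1.60/3600 = 0.0004444 m³/s.
Cross-sectional area A = πD²/4 = π(0.0527)²/4 = 0.002181 m²; mean velocity V = Q/A = 0.0004444/0.002181 = 0.2038 m/s.
Reynolds number Re = ρVD/μ = 646 · 0.2038 · 0.0527 / 0.000215 = 3.226e+04.
Re > 4000 → turbulent. Relative roughness ε/D = 0.00232/0.0527 = 0.044. Haaland: 1/√f = -1.8 log₁₀[(0.044/3.7)^1.11 + 6.9/3.226e+04] = -1.8 log₁₀[0.00731 + 0.000214] = 3.823, so f = 0.06843.
Darcy-Weisbach: ΔP = f(L/D)(ρV²/2) = 0.06843·(3.75/0.0527)·(646·0.2038²/2) = 0.06843·71.16·13.41 = 65.3 Pa.
ΔP = 65.3 Pa = 0.0653 kPa.

ΔP ≈ 0.0653 kPa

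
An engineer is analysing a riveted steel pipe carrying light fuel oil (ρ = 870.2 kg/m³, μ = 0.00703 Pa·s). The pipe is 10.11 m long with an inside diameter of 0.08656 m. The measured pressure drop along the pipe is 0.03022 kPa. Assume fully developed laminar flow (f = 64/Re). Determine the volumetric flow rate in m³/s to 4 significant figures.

For laminar flow, f = 64/Re with Re = ρVD/μ, so Darcy-Weisbach reduces to ΔP = 32μLV/D². Solving for V: V = ΔP·D²/(32μL) = 30.22·(0.08656)²/(32·0.00703·10.11) = 0.09956 m/s.
Check: Re = ρVD/μ = 870.2·0.09956·0.08656/0.00703 = 1067 < 2300, so the laminar assumption holds.
Q = V·A = 0.09956·(π/4·0.08656²) = 0.0005859 m³/s = 5.859×10^-4 m³/s.

Q ≈ 5.859×10^-4 m³/s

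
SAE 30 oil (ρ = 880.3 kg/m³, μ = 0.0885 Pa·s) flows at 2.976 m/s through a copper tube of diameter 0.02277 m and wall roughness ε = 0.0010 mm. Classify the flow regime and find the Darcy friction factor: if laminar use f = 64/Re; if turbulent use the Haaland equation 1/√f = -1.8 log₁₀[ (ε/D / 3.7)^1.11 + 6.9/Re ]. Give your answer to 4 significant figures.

f ≈ 0.09495

Re = ρVD/μ = 880.3·2.976·0.02277/0.0885 = 674.
Re < 2300 → laminar, so f = 64/Re = 0.09495 (roughness is irrelevant in laminar flow).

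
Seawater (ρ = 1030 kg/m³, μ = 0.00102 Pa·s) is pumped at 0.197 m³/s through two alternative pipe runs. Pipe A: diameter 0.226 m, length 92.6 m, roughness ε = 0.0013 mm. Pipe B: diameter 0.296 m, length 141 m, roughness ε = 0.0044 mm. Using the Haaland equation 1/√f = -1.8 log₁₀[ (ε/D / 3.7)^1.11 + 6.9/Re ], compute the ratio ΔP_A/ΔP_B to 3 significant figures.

Pipe A: V = Q/A = 0.197/0.04011 = 4.911 m/s; Re = 1.121e+06; ε/D = 5.75e-06; Haaland → f = 0.01148; ΔP_A = f(L/D)(ρV²/2) = 5.84e+04 Pa.
Pipe B: V = Q/A = 0.197/0.06881 = 2.863 m/s; Re = 8.557e+05; ε/D = 1.49e-05; Haaland → f = 0.01214; ΔP_B = f(L/D)(ρV²/2) = 2.441e+04 Pa.
ΔP_A/ΔP_B = 5.84e+04/2.441e+04 = 2.39.

ΔP_A/ΔP_B ≈ 2.39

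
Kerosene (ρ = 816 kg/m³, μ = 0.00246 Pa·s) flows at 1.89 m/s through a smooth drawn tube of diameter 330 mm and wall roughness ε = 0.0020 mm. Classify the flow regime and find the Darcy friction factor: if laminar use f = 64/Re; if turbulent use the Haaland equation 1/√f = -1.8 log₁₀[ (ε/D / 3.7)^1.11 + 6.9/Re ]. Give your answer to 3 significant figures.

Re = ρVD/μ = 816·1.89·0.33/0.00246 = 2.069e+05.
Re > 4000 → turbulent. ε/D = 2e-06/0.33 = 6.06e-06; Haaland: 1/√f = -1.8 log₁₀[3.78e-07 + 3.34e-05] = 8.05, so f = 0.01543.

f ≈ 0.0154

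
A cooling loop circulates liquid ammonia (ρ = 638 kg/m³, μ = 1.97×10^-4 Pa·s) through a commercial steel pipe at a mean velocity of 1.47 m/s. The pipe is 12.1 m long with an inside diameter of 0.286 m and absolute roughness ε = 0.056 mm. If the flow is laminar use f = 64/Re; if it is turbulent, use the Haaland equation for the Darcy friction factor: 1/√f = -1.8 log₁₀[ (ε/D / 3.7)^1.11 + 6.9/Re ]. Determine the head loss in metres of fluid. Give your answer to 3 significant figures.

h_f ≈ 0.0668 m

Reynolds number Re = ρVD/μ = 638 · 1.47 · 0.286 / 0.000197 = 1.362e+06.
Re > 4000 → turbulent. Relative roughness ε/D = 5.6e-05/0.286 = 0.000196. Haaland: 1/√f = -1.8 log₁₀[(0.000196/3.7)^1.11 + 6.9/1.362e+06] = -1.8 log₁₀[1.79e-05 + 5.07e-06] = 8.349, so f = 0.01434.
Darcy-Weisbach: ΔP = f(L/D)(ρV²/2) = 0.01434·(12.1/0.286)·(638·1.47²/2) = 0.01434·42.31·689.3 = 418.3 Pa.
Head loss h_f = ΔP/(ρg) = 418.3/(638·9.81) = 0.0668 m.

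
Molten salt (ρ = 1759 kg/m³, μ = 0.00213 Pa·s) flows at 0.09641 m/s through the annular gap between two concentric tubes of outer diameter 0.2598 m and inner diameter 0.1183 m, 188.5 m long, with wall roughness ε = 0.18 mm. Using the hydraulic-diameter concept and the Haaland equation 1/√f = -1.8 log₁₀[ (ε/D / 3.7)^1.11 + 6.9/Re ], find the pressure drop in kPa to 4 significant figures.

Hydraulic diameter D_h = 4A/P = D_o - D_i = 0.2598 - 0.1183 = 0.1415 m.
Re = ρVD_h/μ = 1759·0.09641·0.1415/0.00213 = 1.127e+04.
ε/D_h = 0.00018/0.1415 = 0.00127; Haaland gives 1/√f = -1.8 log₁₀[0.000143+0.000612] = 5.619, so f = 0.03167.
ΔP = f(L/D_h)(ρV²/2) = 0.03167·188.5/0.1415·8.175 = 344.9 Pa.
ΔP = 0.3449 kPa.

ΔP ≈ 0.3449 kPa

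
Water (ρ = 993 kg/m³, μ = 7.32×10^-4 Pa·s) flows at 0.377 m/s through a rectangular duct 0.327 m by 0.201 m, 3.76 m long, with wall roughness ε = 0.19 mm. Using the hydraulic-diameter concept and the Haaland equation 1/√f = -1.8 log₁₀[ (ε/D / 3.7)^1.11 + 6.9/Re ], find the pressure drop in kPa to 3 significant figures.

Hydraulic diameter D_h = 4A/P = 4·(0.327·0.201)/(2·(0.327+0.201)) = 0.2629/1.056 = 0.249 m.
Re = ρVD_h/μ = 993·0.377·0.249/0.000732 = 1.273e+05.
ε/D_h = 0.00019/0.249 = 0.000763; Haaland gives 1/√f = -1.8 log₁₀[8.11e-05+5.42e-05] = 6.964, so f = 0.02062.
ΔP = f(L/D_h)(ρV²/2) = 0.02062·3.76/0.249·70.57 = 21.98 Pa.
ΔP = 0.0220 kPa.

ΔP ≈ 0.0220 kPa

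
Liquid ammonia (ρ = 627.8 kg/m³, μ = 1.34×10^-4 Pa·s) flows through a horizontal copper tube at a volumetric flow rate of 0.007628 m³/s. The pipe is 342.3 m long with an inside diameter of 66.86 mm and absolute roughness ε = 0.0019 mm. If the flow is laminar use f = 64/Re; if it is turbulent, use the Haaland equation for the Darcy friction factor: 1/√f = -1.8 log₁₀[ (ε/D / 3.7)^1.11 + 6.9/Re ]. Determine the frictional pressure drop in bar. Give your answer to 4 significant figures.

ΔP ≈ 0.9703 bar

Cross-sectional area A = πD²/4 = π(0.06686)²/4 = 0.003511 m²; mean velocity V = Q/A = 0.007628/0.003511 = 2.173 m/s.
Reynolds number Re = ρVD/μ = 627.8 · 2.173 · 0.06686 / 0.000134 = 6.806e+05.
Re > 4000 → turbulent. Relative roughness ε/D = 1.9e-06/0.06686 = 2.84e-05. Haaland: 1/√f = -1.8 log₁₀[(2.84e-05/3.7)^1.11 + 6.9/6.806e+05] = -1.8 log₁₀[2.1e-06 + 1.01e-05] = 8.842, so f = 0.01279.
Darcy-Weisbach: ΔP = f(L/D)(ρV²/2) = 0.01279·(342.3/0.06686)·(627.8·2.173²/2) = 0.01279·5120·1482 = 9.703e+04 Pa.
ΔP = 9.703e+04 Pa = 0.9703 bar.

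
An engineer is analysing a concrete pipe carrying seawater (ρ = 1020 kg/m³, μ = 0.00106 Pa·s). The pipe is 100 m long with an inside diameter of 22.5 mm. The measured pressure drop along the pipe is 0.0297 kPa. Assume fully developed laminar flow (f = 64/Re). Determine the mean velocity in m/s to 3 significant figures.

V ≈ 0.00443 m/s

For laminar flow, f = 64/Re with Re = ρVD/μ, so Darcy-Weisbach reduces to ΔP = 32μLV/D². Solving for V: V = ΔP·D²/(32μL) = 29.7·(0.0225)²/(32·0.00106·100) = 0.004433 m/s.
Check: Re = ρVD/μ = 1020·0.004433·0.0225/0.00106 = 95.97 < 2300, so the laminar assumption holds.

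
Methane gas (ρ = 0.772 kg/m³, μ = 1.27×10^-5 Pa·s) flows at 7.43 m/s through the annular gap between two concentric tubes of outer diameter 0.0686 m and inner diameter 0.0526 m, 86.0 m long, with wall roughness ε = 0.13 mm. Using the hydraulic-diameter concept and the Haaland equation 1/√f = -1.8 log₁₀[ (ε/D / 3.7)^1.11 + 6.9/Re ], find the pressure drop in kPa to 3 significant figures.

Hydraulic diameter D_h = 4A/P = D_o - D_i = 0.0686 - 0.0526 = 0.016 m.
Re = ρVD_h/μ = 0.772·7.43·0.016/1.27e-05 = 7226.
ε/D_h = 0.00013/0.016 = 0.00813; Haaland gives 1/√f = -1.8 log₁₀[0.00112+0.000955] = 4.829, so f = 0.04288.
ΔP = f(L/D_h)(ρV²/2) = 0.04288·86/0.016·21.31 = 4911 Pa.
ΔP = 4.91 kPa.

ΔP ≈ 4.91 kPa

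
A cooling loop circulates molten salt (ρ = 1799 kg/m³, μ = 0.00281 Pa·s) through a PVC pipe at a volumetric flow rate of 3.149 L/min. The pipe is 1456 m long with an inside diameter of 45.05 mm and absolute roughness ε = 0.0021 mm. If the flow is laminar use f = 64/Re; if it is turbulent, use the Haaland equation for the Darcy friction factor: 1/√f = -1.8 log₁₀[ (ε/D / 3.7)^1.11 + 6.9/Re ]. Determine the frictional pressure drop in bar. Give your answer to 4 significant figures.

Q = 3.149 L/min = 3.149/60000 = 5.248e-05 m³/s.
Cross-sectional area A = πD²/4 = π(0.04505)²/4 = 0.001594 m²; mean velocity V = Q/A = 5.248e-05/0.001594 = 0.03293 m/s.
Reynolds number Re = ρVD/μ = 1799 · 0.03293 · 0.04505 / 0.00281 = 949.6.
Re < 2300 → laminar flow, so f = 64/Re = 64/949.6 = 0.06739 (the turbulent correlation is not needed).
Darcy-Weisbach: ΔP = f(L/D)(ρV²/2) = 0.06739·(1456/0.04505)·(1799·0.03293²/2) = 0.06739·3.232e+04·0.9752 = 2124 Pa.
ΔP = 2124 Pa = 0.02124 bar.

ΔP ≈ 0.02124 bar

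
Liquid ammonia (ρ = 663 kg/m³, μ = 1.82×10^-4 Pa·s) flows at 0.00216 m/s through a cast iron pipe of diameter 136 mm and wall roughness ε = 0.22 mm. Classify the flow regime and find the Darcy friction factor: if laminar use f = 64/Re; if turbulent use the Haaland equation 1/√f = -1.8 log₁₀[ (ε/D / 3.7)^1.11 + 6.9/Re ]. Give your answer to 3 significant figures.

Re = ρVD/μ = 663·0.00216·0.136/0.000182 = 1070.
Re < 2300 → laminar, so f = 64/Re = 0.05981 (roughness is irrelevant in laminar flow).

f ≈ 0.0598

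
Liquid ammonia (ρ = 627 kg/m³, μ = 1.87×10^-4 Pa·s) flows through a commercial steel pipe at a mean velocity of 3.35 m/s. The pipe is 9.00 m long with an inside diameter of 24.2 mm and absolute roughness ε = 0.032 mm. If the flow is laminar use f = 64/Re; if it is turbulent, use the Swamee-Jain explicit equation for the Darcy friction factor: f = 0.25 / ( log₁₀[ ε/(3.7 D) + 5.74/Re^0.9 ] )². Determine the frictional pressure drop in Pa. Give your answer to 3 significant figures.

Reynolds number Re = ρVD/μ = 627 · 3.35 · 0.0242 / 0.000187 = 2.718e+05.
Re > 4000 → turbulent. Relative roughness ε/D = 3.2e-05/0.0242 = 0.00132. Swamee-Jain: f = 0.25/(log₁₀[0.00132/3.7 + 5.74/2.718e+05^0.9])² = 0.25/(log₁₀[0.000357 + 7.38e-05])² = 0.25/(-3.365)² = 0.02207.
Darcy-Weisbach: ΔP = f(L/D)(ρV²/2) = 0.02207·(9/0.0242)·(627·3.35²/2) = 0.02207·371.9·3518 = 2.888e+04 Pa.

ΔP ≈ 28900 Pa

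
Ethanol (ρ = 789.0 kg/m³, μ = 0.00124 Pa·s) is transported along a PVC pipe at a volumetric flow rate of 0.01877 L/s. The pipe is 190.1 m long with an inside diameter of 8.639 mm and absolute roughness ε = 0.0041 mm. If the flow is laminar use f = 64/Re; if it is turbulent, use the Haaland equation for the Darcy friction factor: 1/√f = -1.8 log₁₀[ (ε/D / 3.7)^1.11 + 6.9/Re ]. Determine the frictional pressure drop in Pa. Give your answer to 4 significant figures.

ΔP ≈ 32360 Pa

Q = 0.01877 L/s = 0.01877/1000 = 1.877e-05 m³/s.
Cross-sectional area A = πD²/4 = π(0.008639)²/4 = 5.862e-05 m²; mean velocity V = Q/A = 1.877e-05/5.862e-05 = 0.3202 m/s.
Reynolds number Re = ρVD/μ = 789 · 0.3202 · 0.008639 / 0.00124 = 1760.
Re < 2300 → laminar flow, so f = 64/Re = 64/1760 = 0.03636 (the turbulent correlation is not needed).
Darcy-Weisbach: ΔP = f(L/D)(ρV²/2) = 0.03636·(190.1/0.008639)·(789·0.3202²/2) = 0.03636·2.2e+04·40.45 = 3.236e+04 Pa.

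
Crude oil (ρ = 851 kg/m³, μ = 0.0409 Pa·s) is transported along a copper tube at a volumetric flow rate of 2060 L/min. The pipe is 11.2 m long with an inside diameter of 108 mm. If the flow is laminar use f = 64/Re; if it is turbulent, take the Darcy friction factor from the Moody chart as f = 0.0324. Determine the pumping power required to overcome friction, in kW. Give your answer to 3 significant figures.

P ≈ 0.689 kW

Q = 2060 L/min = 2060/60000 = 0.03433 m³/s.
Cross-sectional area A = πD²/4 = π(0.108)²/4 = 0.009161 m²; mean velocity V = Q/A = 0.03433/0.009161 = 3.748 m/s.
Reynolds number Re = ρVD/μ = 851 · 3.748 · 0.108 / 0.0409 = 8422.
Re > 4000 → turbulent; use the Moody-chart value f = 0.0324.
Darcy-Weisbach: ΔP = f(L/D)(ρV²/2) = 0.0324·(11.2/0.108)·(851·3.748²/2) = 0.0324·103.7·5977 = 2.008e+04 Pa.
Pumping power P = QΔP = 0.03433·2.008e+04 = 689.5 W = 0.689 kW.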